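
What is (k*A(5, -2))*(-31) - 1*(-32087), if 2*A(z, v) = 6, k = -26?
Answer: 34505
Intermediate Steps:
A(z, v) = 3 (A(z, v) = (1/2)*6 = 3)
(k*A(5, -2))*(-31) - 1*(-32087) = -26*3*(-31) - 1*(-32087) = -78*(-31) + 32087 = 2418 + 32087 = 34505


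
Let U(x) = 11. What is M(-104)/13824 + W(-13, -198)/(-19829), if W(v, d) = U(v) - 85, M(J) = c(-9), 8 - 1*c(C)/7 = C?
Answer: 3382627/274116096 ≈ 0.012340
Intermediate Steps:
c(C) = 56 - 7*C
M(J) = 119 (M(J) = 56 - 7*(-9) = 56 + 63 = 119)
W(v, d) = -74 (W(v, d) = 11 - 85 = -74)
M(-104)/13824 + W(-13, -198)/(-19829) = 119/13824 - 74/(-19829) = 119*(1/13824) - 74*(-1/19829) = 119/13824 + 74/19829 = 3382627/274116096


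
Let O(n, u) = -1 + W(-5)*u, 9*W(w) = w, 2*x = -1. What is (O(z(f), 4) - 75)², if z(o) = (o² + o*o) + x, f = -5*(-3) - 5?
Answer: 495616/81 ≈ 6118.7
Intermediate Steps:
x = -½ (x = (½)*(-1) = -½ ≈ -0.50000)
f = 10 (f = 15 - 5 = 10)
W(w) = w/9
z(o) = -½ + 2*o² (z(o) = (o² + o*o) - ½ = (o² + o²) - ½ = 2*o² - ½ = -½ + 2*o²)
O(n, u) = -1 - 5*u/9 (O(n, u) = -1 + ((⅑)*(-5))*u = -1 - 5*u/9)
(O(z(f), 4) - 75)² = ((-1 - 5/9*4) - 75)² = ((-1 - 20/9) - 75)² = (-29/9 - 75)² = (-704/9)² = 495616/81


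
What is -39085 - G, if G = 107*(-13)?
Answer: -37694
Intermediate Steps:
G = -1391
-39085 - G = -39085 - 1*(-1391) = -39085 + 1391 = -37694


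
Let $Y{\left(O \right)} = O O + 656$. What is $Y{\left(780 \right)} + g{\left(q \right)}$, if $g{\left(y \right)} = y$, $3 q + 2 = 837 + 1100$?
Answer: $609701$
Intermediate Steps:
$q = 645$ ($q = - \frac{2}{3} + \frac{837 + 1100}{3} = - \frac{2}{3} + \frac{1}{3} \cdot 1937 = - \frac{2}{3} + \frac{1937}{3} = 645$)
$Y{\left(O \right)} = 656 + O^{2}$ ($Y{\left(O \right)} = O^{2} + 656 = 656 + O^{2}$)
$Y{\left(780 \right)} + g{\left(q \right)} = \left(656 + 780^{2}\right) + 645 = \left(656 + 608400\right) + 645 = 609056 + 645 = 609701$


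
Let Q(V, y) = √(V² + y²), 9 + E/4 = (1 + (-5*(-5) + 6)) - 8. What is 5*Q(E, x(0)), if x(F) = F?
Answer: 300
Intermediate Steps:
E = 60 (E = -36 + 4*((1 + (-5*(-5) + 6)) - 8) = -36 + 4*((1 + (25 + 6)) - 8) = -36 + 4*((1 + 31) - 8) = -36 + 4*(32 - 8) = -36 + 4*24 = -36 + 96 = 60)
5*Q(E, x(0)) = 5*√(60² + 0²) = 5*√(3600 + 0) = 5*√3600 = 5*60 = 300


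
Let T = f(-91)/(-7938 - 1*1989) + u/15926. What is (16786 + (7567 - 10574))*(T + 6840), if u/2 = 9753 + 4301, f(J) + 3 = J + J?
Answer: 828017010243143/8783189 ≈ 9.4273e+7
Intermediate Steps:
f(J) = -3 + 2*J (f(J) = -3 + (J + J) = -3 + 2*J)
u = 28108 (u = 2*(9753 + 4301) = 2*14054 = 28108)
T = 140987213/79048701 (T = (-3 + 2*(-91))/(-7938 - 1*1989) + 28108/15926 = (-3 - 182)/(-7938 - 1989) + 28108*(1/15926) = -185/(-9927) + 14054/7963 = -185*(-1/9927) + 14054/7963 = 185/9927 + 14054/7963 = 140987213/79048701 ≈ 1.7835)
(16786 + (7567 - 10574))*(T + 6840) = (16786 + (7567 - 10574))*(140987213/79048701 + 6840) = (16786 - 3007)*(540834102053/79048701) = 13779*(540834102053/79048701) = 828017010243143/8783189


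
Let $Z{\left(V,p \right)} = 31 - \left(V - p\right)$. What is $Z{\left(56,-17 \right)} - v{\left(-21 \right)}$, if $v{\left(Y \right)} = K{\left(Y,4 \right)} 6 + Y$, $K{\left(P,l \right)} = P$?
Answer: $105$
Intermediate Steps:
$v{\left(Y \right)} = 7 Y$ ($v{\left(Y \right)} = Y 6 + Y = 6 Y + Y = 7 Y$)
$Z{\left(V,p \right)} = 31 + p - V$ ($Z{\left(V,p \right)} = 31 - \left(V - p\right) = 31 + p - V$)
$Z{\left(56,-17 \right)} - v{\left(-21 \right)} = \left(31 - 17 - 56\right) - 7 \left(-21\right) = \left(31 - 17 - 56\right) - -147 = -42 + 147 = 105$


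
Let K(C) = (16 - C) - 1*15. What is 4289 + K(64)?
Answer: 4226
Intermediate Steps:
K(C) = 1 - C (K(C) = (16 - C) - 15 = 1 - C)
4289 + K(64) = 4289 + (1 - 1*64) = 4289 + (1 - 64) = 4289 - 63 = 4226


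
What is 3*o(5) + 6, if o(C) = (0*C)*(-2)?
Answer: 6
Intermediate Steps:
o(C) = 0 (o(C) = 0*(-2) = 0)
3*o(5) + 6 = 3*0 + 6 = 0 + 6 = 6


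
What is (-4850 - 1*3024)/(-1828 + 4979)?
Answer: -7874/3151 ≈ -2.4989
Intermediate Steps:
(-4850 - 1*3024)/(-1828 + 4979) = (-4850 - 3024)/3151 = -7874*1/3151 = -7874/3151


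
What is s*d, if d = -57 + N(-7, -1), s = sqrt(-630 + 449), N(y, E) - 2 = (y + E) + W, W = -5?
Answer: -68*I*sqrt(181) ≈ -914.85*I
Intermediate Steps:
N(y, E) = -3 + E + y (N(y, E) = 2 + ((y + E) - 5) = 2 + ((E + y) - 5) = 2 + (-5 + E + y) = -3 + E + y)
s = I*sqrt(181) (s = sqrt(-181) = I*sqrt(181) ≈ 13.454*I)
d = -68 (d = -57 + (-3 - 1 - 7) = -57 - 11 = -68)
s*d = (I*sqrt(181))*(-68) = -68*I*sqrt(181)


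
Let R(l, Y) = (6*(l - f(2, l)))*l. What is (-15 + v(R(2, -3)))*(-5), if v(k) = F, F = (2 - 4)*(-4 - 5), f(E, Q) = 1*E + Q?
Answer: -15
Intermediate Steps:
f(E, Q) = E + Q
R(l, Y) = -12*l (R(l, Y) = (6*(l - (2 + l)))*l = (6*(l + (-2 - l)))*l = (6*(-2))*l = -12*l)
F = 18 (F = -2*(-9) = 18)
v(k) = 18
(-15 + v(R(2, -3)))*(-5) = (-15 + 18)*(-5) = 3*(-5) = -15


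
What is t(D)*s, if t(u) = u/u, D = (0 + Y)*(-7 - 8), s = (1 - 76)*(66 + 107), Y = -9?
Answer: -12975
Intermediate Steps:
s = -12975 (s = -75*173 = -12975)
D = 135 (D = (0 - 9)*(-7 - 8) = -9*(-15) = 135)
t(u) = 1
t(D)*s = 1*(-12975) = -12975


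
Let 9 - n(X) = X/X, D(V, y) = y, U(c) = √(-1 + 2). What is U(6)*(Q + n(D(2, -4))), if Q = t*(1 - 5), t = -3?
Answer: 20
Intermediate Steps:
U(c) = 1 (U(c) = √1 = 1)
Q = 12 (Q = -3*(1 - 5) = -3*(-4) = 12)
n(X) = 8 (n(X) = 9 - X/X = 9 - 1*1 = 9 - 1 = 8)
U(6)*(Q + n(D(2, -4))) = 1*(12 + 8) = 1*20 = 20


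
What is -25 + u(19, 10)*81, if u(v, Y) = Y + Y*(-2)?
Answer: -835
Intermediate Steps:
u(v, Y) = -Y (u(v, Y) = Y - 2*Y = -Y)
-25 + u(19, 10)*81 = -25 - 1*10*81 = -25 - 10*81 = -25 - 810 = -835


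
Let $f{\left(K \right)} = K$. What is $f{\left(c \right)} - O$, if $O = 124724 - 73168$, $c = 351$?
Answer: $-51205$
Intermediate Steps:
$O = 51556$
$f{\left(c \right)} - O = 351 - 51556 = -51205$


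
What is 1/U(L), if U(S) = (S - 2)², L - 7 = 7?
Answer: 1/144 ≈ 0.0069444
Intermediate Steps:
L = 14 (L = 7 + 7 = 14)
U(S) = (-2 + S)²
1/U(L) = 1/((-2 + 14)²) = 1/(12²) = 1/144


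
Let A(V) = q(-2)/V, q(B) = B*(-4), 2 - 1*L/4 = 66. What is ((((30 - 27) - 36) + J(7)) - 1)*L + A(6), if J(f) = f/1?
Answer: 20740/3 ≈ 6913.3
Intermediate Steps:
J(f) = f (J(f) = f*1 = f)
L = -256 (L = 8 - 4*66 = 8 - 264 = -256)
q(B) = -4*B
A(V) = 8/V (A(V) = (-4*(-2))/V = 8/V)
((((30 - 27) - 36) + J(7)) - 1)*L + A(6) = ((((30 - 27) - 36) + 7) - 1)*(-256) + 8/6 = (((3 - 36) + 7) - 1)*(-256) + 8*(1/6) = ((-33 + 7) - 1)*(-256) + 4/3 = (-26 - 1)*(-256) + 4/3 = -27*(-256) + 4/3 = 6912 + 4/3 = 20740/3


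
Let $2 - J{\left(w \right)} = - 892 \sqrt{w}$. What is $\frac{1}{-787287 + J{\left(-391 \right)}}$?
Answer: $- \frac{787285}{620128775849} - \frac{892 i \sqrt{391}}{620128775849} \approx -1.2696 \cdot 10^{-6} - 2.8443 \cdot 10^{-8} i$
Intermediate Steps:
$J{\left(w \right)} = 2 + 892 \sqrt{w}$ ($J{\left(w \right)} = 2 - - 892 \sqrt{w} = 2 + 892 \sqrt{w}$)
$\frac{1}{-787287 + J{\left(-391 \right)}} = \frac{1}{-787287 + \left(2 + 892 \sqrt{-391}\right)} = \frac{1}{-787287 + \left(2 + 892 i \sqrt{391}\right)} = \frac{1}{-787285 + 892 i \sqrt{391}}$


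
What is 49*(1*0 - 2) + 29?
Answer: -69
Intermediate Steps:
49*(1*0 - 2) + 29 = 49*(0 - 2) + 29 = 49*(-2) + 29 = -98 + 29 = -69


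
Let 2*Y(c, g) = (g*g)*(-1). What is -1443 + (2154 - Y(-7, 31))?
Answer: 2383/2 ≈ 1191.5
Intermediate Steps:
Y(c, g) = -g**2/2 (Y(c, g) = ((g*g)*(-1))/2 = (g**2*(-1))/2 = (-g**2)/2 = -g**2/2)
-1443 + (2154 - Y(-7, 31)) = -1443 + (2154 - (-1)*31**2/2) = -1443 + (2154 - (-1)*961/2) = -1443 + (2154 - 1*(-961/2)) = -1443 + (2154 + 961/2) = -1443 + 5269/2 = 2383/2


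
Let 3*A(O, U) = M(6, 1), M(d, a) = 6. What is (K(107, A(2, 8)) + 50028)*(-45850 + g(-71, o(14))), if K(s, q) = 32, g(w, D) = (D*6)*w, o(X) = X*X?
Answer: -6475060760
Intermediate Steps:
o(X) = X**2
A(O, U) = 2 (A(O, U) = (1/3)*6 = 2)
g(w, D) = 6*D*w (g(w, D) = (6*D)*w = 6*D*w)
(K(107, A(2, 8)) + 50028)*(-45850 + g(-71, o(14))) = (32 + 50028)*(-45850 + 6*14**2*(-71)) = 50060*(-45850 + 6*196*(-71)) = 50060*(-45850 - 83496) = 50060*(-129346) = -6475060760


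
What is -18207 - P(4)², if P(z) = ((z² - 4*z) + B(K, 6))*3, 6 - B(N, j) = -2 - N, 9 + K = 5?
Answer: -18351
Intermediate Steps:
K = -4 (K = -9 + 5 = -4)
B(N, j) = 8 + N (B(N, j) = 6 - (-2 - N) = 6 + (2 + N) = 8 + N)
P(z) = 12 - 12*z + 3*z² (P(z) = ((z² - 4*z) + (8 - 4))*3 = ((z² - 4*z) + 4)*3 = (4 + z² - 4*z)*3 = 12 - 12*z + 3*z²)
-18207 - P(4)² = -18207 - (12 - 12*4 + 3*4²)² = -18207 - (12 - 48 + 3*16)² = -18207 - (12 - 48 + 48)² = -18207 - 1*12² = -18207 - 1*144 = -18207 - 144 = -18351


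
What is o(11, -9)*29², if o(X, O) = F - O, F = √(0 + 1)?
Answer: 8410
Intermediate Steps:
F = 1 (F = √1 = 1)
o(X, O) = 1 - O
o(11, -9)*29² = (1 - 1*(-9))*29² = (1 + 9)*841 = 10*841 = 8410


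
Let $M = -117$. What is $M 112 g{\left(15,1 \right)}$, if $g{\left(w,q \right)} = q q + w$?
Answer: $-209664$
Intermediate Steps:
$g{\left(w,q \right)} = w + q^{2}$ ($g{\left(w,q \right)} = q^{2} + w = w + q^{2}$)
$M 112 g{\left(15,1 \right)} = \left(-117\right) 112 \left(15 + 1^{2}\right) = - 13104 \left(15 + 1\right) = \left(-13104\right) 16 = -209664$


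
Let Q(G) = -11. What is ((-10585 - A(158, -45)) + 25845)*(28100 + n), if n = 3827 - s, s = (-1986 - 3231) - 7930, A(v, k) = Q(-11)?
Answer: 688325054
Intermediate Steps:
A(v, k) = -11
s = -13147 (s = -5217 - 7930 = -13147)
n = 16974 (n = 3827 - 1*(-13147) = 3827 + 13147 = 16974)
((-10585 - A(158, -45)) + 25845)*(28100 + n) = ((-10585 - 1*(-11)) + 25845)*(28100 + 16974) = ((-10585 + 11) + 25845)*45074 = (-10574 + 25845)*45074 = 15271*45074 = 688325054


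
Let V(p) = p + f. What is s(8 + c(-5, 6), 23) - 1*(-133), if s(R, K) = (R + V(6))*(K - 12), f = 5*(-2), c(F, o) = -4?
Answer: 133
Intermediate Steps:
f = -10
V(p) = -10 + p (V(p) = p - 10 = -10 + p)
s(R, K) = (-12 + K)*(-4 + R) (s(R, K) = (R + (-10 + 6))*(K - 12) = (R - 4)*(-12 + K) = (-4 + R)*(-12 + K) = (-12 + K)*(-4 + R))
s(8 + c(-5, 6), 23) - 1*(-133) = (48 - 12*(8 - 4) - 4*23 + 23*(8 - 4)) - 1*(-133) = (48 - 12*4 - 92 + 23*4) + 133 = (48 - 48 - 92 + 92) + 133 = 0 + 133 = 133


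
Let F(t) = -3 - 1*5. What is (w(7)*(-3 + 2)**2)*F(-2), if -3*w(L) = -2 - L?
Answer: -24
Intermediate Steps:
F(t) = -8 (F(t) = -3 - 5 = -8)
w(L) = 2/3 + L/3 (w(L) = -(-2 - L)/3 = 2/3 + L/3)
(w(7)*(-3 + 2)**2)*F(-2) = ((2/3 + (1/3)*7)*(-3 + 2)**2)*(-8) = ((2/3 + 7/3)*(-1)**2)*(-8) = (3*1)*(-8) = 3*(-8) = -24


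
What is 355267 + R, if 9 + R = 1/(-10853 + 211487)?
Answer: 71276833573/200634 ≈ 3.5526e+5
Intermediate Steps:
R = -1805705/200634 (R = -9 + 1/(-10853 + 211487) = -9 + 1/200634 = -1805705/200634 ≈ -9.0000)
355267 + R = 355267 - 1805705/200634 = 71276833573/200634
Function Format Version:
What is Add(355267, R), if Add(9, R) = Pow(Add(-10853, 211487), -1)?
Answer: Rational(71276833573, 200634) ≈ 3.5526e+5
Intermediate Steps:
R = Rational(-1805705, 200634) (R = Add(-9, Pow(Add(-10853, 211487), -1)) = Add(-9, Pow(200634, -1)) = Add(-9, Rational(1, 200634)) = Rational(-1805705, 200634) ≈ -9.0000)
Add(355267, R) = Add(355267, Rational(-1805705, 200634)) = Rational(71276833573, 200634)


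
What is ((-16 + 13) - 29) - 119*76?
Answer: -9076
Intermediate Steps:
((-16 + 13) - 29) - 119*76 = (-3 - 29) - 9044 = -32 - 9044 = -9076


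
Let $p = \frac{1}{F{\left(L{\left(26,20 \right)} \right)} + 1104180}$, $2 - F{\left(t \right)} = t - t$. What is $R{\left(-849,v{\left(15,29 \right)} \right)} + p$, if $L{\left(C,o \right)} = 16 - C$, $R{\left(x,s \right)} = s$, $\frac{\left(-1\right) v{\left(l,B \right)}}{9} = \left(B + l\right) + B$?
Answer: $- \frac{725447573}{1104182} \approx -657.0$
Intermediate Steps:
$v{\left(l,B \right)} = - 18 B - 9 l$ ($v{\left(l,B \right)} = - 9 \left(\left(B + l\right) + B\right) = - 9 \left(l + 2 B\right) = - 18 B - 9 l$)
$F{\left(t \right)} = 2$ ($F{\left(t \right)} = 2 - \left(t - t\right) = 2 - 0 = 2 + 0 = 2$)
$p = \frac{1}{1104182}$ ($p = \frac{1}{2 + 1104180} = \frac{1}{1104182} \approx 9.0565 \cdot 10^{-7}$)
$R{\left(-849,v{\left(15,29 \right)} \right)} + p = \left(\left(-18\right) 29 - 135\right) + \frac{1}{1104182} = \left(-522 - 135\right) + \frac{1}{1104182} = -657 + \frac{1}{1104182} = - \frac{725447573}{1104182}$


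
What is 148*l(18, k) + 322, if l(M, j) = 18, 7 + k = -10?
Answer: 2986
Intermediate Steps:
k = -17 (k = -7 - 10 = -17)
148*l(18, k) + 322 = 148*18 + 322 = 2664 + 322 = 2986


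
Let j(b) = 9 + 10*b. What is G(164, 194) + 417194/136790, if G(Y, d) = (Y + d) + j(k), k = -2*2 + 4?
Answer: 25309562/68395 ≈ 370.05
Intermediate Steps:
k = 0 (k = -4 + 4 = 0)
G(Y, d) = 9 + Y + d (G(Y, d) = (Y + d) + (9 + 10*0) = (Y + d) + (9 + 0) = (Y + d) + 9 = 9 + Y + d)
G(164, 194) + 417194/136790 = (9 + 164 + 194) + 417194/136790 = 367 + 417194*(1/136790) = 367 + 208597/68395 = 25309562/68395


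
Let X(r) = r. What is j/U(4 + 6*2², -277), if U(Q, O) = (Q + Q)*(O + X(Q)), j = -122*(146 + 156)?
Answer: 9211/3486 ≈ 2.6423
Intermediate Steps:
j = -36844 (j = -122*302 = -36844)
U(Q, O) = 2*Q*(O + Q) (U(Q, O) = (Q + Q)*(O + Q) = (2*Q)*(O + Q) = 2*Q*(O + Q))
j/U(4 + 6*2², -277) = -36844*1/(2*(-277 + (4 + 6*2²))*(4 + 6*2²)) = -36844*1/(2*(-277 + (4 + 6*4))*(4 + 6*4)) = -36844*1/(2*(-277 + (4 + 24))*(4 + 24)) = -36844*1/(56*(-277 + 28)) = -36844/(2*28*(-249)) = -36844/(-13944) = -36844*(-1/13944) = 9211/3486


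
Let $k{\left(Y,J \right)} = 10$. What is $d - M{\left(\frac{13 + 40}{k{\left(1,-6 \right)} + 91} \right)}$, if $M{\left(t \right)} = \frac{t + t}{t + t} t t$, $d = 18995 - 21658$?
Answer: $- \frac{27168072}{10201} \approx -2663.3$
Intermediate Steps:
$d = -2663$
$M{\left(t \right)} = t^{2}$ ($M{\left(t \right)} = \frac{2 t}{2 t} t t = 2 t \frac{1}{2 t} t t = 1 t t = t t = t^{2}$)
$d - M{\left(\frac{13 + 40}{k{\left(1,-6 \right)} + 91} \right)} = -2663 - \left(\frac{13 + 40}{10 + 91}\right)^{2} = -2663 - \left(\frac{53}{101}\right)^{2} = -2663 - \frac{2809}{10201} = - \frac{27168072}{10201}$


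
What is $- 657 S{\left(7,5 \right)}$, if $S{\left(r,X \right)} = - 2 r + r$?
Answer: $4599$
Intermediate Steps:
$S{\left(r,X \right)} = - r$
$- 657 S{\left(7,5 \right)} = - 657 \left(\left(-1\right) 7\right) = \left(-657\right) \left(-7\right) = 4599$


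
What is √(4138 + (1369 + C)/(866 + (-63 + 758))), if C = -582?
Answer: √10084380005/1561 ≈ 64.331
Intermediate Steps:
√(4138 + (1369 + C)/(866 + (-63 + 758))) = √(4138 + (1369 - 582)/(866 + (-63 + 758))) = √(4138 + 787/(866 + 695)) = √(4138 + 787/1561) = √(6460205/1561) = √10084380005/1561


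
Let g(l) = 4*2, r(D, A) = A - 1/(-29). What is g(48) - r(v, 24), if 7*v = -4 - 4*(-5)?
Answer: -465/29 ≈ -16.034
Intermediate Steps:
v = 16/7 (v = (-4 - 4*(-5))/7 = (-4 + 20)/7 = (⅐)*16 = 16/7 ≈ 2.2857)
r(D, A) = 1/29 + A (r(D, A) = A - 1*(-1/29) = A + 1/29 = 1/29 + A)
g(l) = 8
g(48) - r(v, 24) = 8 - (1/29 + 24) = 8 - 1*697/29 = 8 - 697/29 = -465/29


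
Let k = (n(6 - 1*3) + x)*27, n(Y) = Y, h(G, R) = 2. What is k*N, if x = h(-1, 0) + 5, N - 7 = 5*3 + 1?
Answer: 6210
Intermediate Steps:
N = 23 (N = 7 + (5*3 + 1) = 7 + (15 + 1) = 7 + 16 = 23)
x = 7 (x = 2 + 5 = 7)
k = 270 (k = ((6 - 1*3) + 7)*27 = ((6 - 3) + 7)*27 = (3 + 7)*27 = 10*27 = 270)
k*N = 270*23 = 6210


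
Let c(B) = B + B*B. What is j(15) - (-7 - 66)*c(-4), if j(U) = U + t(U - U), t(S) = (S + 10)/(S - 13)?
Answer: 11573/13 ≈ 890.23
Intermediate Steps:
t(S) = (10 + S)/(-13 + S)
c(B) = B + B²
j(U) = -10/13 + U (j(U) = U + (10 + (U - U))/(-13 + (U - U)) = U + (10 + 0)/(-13 + 0) = U + 10/(-13) = U - 1/13*10 = U - 10/13 = -10/13 + U)
j(15) - (-7 - 66)*c(-4) = (-10/13 + 15) - (-7 - 66)*(-4*(1 - 4)) = 185/13 - (-73)*(-4*(-3)) = 185/13 - (-73)*12 = 185/13 - 1*(-876) = 185/13 + 876 = 11573/13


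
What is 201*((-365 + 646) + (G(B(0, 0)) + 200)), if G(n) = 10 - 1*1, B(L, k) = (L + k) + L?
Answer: 98490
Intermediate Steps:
B(L, k) = k + 2*L
G(n) = 9 (G(n) = 10 - 1 = 9)
201*((-365 + 646) + (G(B(0, 0)) + 200)) = 201*((-365 + 646) + (9 + 200)) = 201*(281 + 209) = 201*490 = 98490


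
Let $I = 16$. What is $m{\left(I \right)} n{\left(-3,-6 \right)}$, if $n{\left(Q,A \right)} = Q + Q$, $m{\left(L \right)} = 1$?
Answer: $-6$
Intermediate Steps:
$n{\left(Q,A \right)} = 2 Q$
$m{\left(I \right)} n{\left(-3,-6 \right)} = 1 \cdot 2 \left(-3\right) = 1 \left(-6\right) = -6$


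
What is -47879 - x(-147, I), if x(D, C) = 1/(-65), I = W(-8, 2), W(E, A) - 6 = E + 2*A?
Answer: -3112134/65 ≈ -47879.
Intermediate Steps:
W(E, A) = 6 + E + 2*A (W(E, A) = 6 + (E + 2*A) = 6 + E + 2*A)
I = 2 (I = 6 - 8 + 2*2 = 6 - 8 + 4 = 2)
x(D, C) = -1/65
-47879 - x(-147, I) = -47879 - 1*(-1/65) = -47879 + 1/65 = -3112134/65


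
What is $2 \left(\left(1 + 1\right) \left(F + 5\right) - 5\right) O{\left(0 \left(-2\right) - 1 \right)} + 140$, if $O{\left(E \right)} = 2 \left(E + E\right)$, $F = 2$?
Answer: $68$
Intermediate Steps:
$O{\left(E \right)} = 4 E$ ($O{\left(E \right)} = 2 \cdot 2 E = 4 E$)
$2 \left(\left(1 + 1\right) \left(F + 5\right) - 5\right) O{\left(0 \left(-2\right) - 1 \right)} + 140 = 2 \left(\left(1 + 1\right) \left(2 + 5\right) - 5\right) 4 \left(0 \left(-2\right) - 1\right) + 140 = 2 \left(2 \cdot 7 - 5\right) 4 \left(0 - 1\right) + 140 = 2 \left(14 - 5\right) 4 \left(-1\right) + 140 = 2 \cdot 9 \left(-4\right) + 140 = 18 \left(-4\right) + 140 = -72 + 140 = 68$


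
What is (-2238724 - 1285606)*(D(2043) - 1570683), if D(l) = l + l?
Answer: 5521204805010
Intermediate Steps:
D(l) = 2*l
(-2238724 - 1285606)*(D(2043) - 1570683) = (-2238724 - 1285606)*(2*2043 - 1570683) = -3524330*(4086 - 1570683) = -3524330*(-1566597) = 5521204805010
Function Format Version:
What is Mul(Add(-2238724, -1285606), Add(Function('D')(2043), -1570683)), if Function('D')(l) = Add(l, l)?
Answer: 5521204805010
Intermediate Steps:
Function('D')(l) = Mul(2, l)
Mul(Add(-2238724, -1285606), Add(Function('D')(2043), -1570683)) = Mul(Add(-2238724, -1285606), Add(Mul(2, 2043), -1570683)) = Mul(-3524330, Add(4086, -1570683)) = Mul(-3524330, -1566597) = 5521204805010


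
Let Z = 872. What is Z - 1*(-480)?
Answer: 1352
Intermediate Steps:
Z - 1*(-480) = 872 - 1*(-480) = 872 + 480 = 1352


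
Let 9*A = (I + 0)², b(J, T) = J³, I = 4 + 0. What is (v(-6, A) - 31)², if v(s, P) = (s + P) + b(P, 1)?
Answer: 465739561/531441 ≈ 876.37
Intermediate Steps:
I = 4
A = 16/9 (A = (4 + 0)²/9 = (⅑)*4² = (⅑)*16 = 16/9 ≈ 1.7778)
v(s, P) = P + s + P³ (v(s, P) = (s + P) + P³ = (P + s) + P³ = P + s + P³)
(v(-6, A) - 31)² = ((16/9 - 6 + (16/9)³) - 31)² = ((16/9 - 6 + 4096/729) - 31)² = (1018/729 - 31)² = (-21581/729)² = 465739561/531441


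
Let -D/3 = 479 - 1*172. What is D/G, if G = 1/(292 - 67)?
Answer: -207225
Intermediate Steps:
D = -921 (D = -3*(479 - 1*172) = -3*(479 - 172) = -3*307 = -921)
G = 1/225 ≈ 0.0044444
D/G = -921/1/225 = -921*225 = -207225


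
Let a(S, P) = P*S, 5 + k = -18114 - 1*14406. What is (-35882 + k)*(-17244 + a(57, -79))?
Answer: 1487647029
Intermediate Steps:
k = -32525 (k = -5 + (-18114 - 1*14406) = -5 + (-18114 - 14406) = -5 - 32520 = -32525)
(-35882 + k)*(-17244 + a(57, -79)) = (-35882 - 32525)*(-17244 - 79*57) = -68407*(-17244 - 4503) = -68407*(-21747) = 1487647029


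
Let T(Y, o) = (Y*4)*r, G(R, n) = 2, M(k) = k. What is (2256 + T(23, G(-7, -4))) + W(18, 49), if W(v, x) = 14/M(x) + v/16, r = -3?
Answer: 110959/56 ≈ 1981.4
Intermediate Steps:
T(Y, o) = -12*Y (T(Y, o) = (Y*4)*(-3) = (4*Y)*(-3) = -12*Y)
W(v, x) = 14/x + v/16
(2256 + T(23, G(-7, -4))) + W(18, 49) = (2256 - 12*23) + (14/49 + (1/16)*18) = (2256 - 276) + (14*(1/49) + 9/8) = 1980 + (2/7 + 9/8) = 1980 + 79/56 = 110959/56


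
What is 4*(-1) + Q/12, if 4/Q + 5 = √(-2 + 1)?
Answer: -317/78 - I/78 ≈ -4.0641 - 0.012821*I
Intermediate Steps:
Q = 2*(-5 - I)/13 (Q = 4/(-5 + √(-2 + 1)) = 4/(-5 + √(-1)) = 4/(-5 + I) = 4*((-5 - I)/26) = 2*(-5 - I)/13 ≈ -0.76923 - 0.15385*I)
4*(-1) + Q/12 = 4*(-1) + (-10/13 - 2*I/13)/12 = -4 + (-10/13 - 2*I/13)*(1/12) = -4 + (-5/78 - I/78) = -317/78 - I/78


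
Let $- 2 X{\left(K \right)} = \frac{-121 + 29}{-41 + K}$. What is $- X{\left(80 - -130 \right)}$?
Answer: $- \frac{46}{169} \approx -0.27219$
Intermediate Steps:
$X{\left(K \right)} = \frac{46}{-41 + K}$ ($X{\left(K \right)} = - \frac{\left(-121 + 29\right) \frac{1}{-41 + K}}{2} = - \frac{\left(-92\right) \frac{1}{-41 + K}}{2} = \frac{46}{-41 + K}$)
$- X{\left(80 - -130 \right)} = - \frac{46}{-41 + \left(80 - -130\right)} = - \frac{46}{-41 + \left(80 + 130\right)} = - \frac{46}{-41 + 210} = - \frac{46}{169}$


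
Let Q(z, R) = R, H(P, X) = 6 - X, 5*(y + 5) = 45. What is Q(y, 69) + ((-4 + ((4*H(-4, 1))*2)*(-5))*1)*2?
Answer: -339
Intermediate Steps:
y = 4 (y = -5 + (⅕)*45 = -5 + 9 = 4)
Q(y, 69) + ((-4 + ((4*H(-4, 1))*2)*(-5))*1)*2 = 69 + ((-4 + ((4*(6 - 1*1))*2)*(-5))*1)*2 = 69 + ((-4 + ((4*(6 - 1))*2)*(-5))*1)*2 = 69 + ((-4 + ((4*5)*2)*(-5))*1)*2 = 69 + ((-4 + (20*2)*(-5))*1)*2 = 69 + ((-4 + 40*(-5))*1)*2 = 69 + ((-4 - 200)*1)*2 = 69 - 204*1*2 = 69 - 204*2 = 69 - 408 = -339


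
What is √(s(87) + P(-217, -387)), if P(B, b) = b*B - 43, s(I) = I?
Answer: √84023 ≈ 289.87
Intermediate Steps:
P(B, b) = -43 + B*b (P(B, b) = B*b - 43 = -43 + B*b)
√(s(87) + P(-217, -387)) = √(87 + (-43 - 217*(-387))) = √(87 + (-43 + 83979)) = √(87 + 83936) = √84023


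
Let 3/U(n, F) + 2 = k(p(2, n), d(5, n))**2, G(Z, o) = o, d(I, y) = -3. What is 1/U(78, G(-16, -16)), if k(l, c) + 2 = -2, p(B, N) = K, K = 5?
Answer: 14/3 ≈ 4.6667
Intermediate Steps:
p(B, N) = 5
k(l, c) = -4 (k(l, c) = -2 - 2 = -4)
U(n, F) = 3/14 (U(n, F) = 3/(-2 + (-4)**2) = 3/(-2 + 16) = 3/14)
1/U(78, G(-16, -16)) = 1/(3/14) = 14/3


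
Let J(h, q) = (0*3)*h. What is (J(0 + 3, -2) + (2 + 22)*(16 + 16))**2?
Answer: 589824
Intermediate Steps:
J(h, q) = 0 (J(h, q) = 0*h = 0)
(J(0 + 3, -2) + (2 + 22)*(16 + 16))**2 = (0 + (2 + 22)*(16 + 16))**2 = (0 + 24*32)**2 = (0 + 768)**2 = 768**2 = 589824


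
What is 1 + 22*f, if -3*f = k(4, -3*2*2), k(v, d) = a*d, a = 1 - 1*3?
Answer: -175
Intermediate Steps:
a = -2 (a = 1 - 3 = -2)
k(v, d) = -2*d
f = -8 (f = -(-2)*-3*2*2/3 = -(-2)*(-6*2)/3 = -(-2)*(-12)/3 = -1/3*24 = -8)
1 + 22*f = 1 + 22*(-8) = 1 - 176 = -175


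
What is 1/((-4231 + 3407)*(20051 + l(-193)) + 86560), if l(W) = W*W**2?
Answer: 1/5907347504 ≈ 1.6928e-10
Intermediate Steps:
l(W) = W**3
1/((-4231 + 3407)*(20051 + l(-193)) + 86560) = 1/((-4231 + 3407)*(20051 + (-193)**3) + 86560) = 1/(-824*(20051 - 7189057) + 86560) = 1/(-824*(-7169006) + 86560) = 1/(5907260944 + 86560) = 1/5907347504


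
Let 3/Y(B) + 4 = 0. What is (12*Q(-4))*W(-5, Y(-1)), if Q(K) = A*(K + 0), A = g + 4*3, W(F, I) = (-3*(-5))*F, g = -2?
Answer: 36000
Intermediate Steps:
Y(B) = -¾ (Y(B) = 3/(-4 + 0) = 3/(-4) = 3*(-¼) = -¾)
W(F, I) = 15*F
A = 10 (A = -2 + 4*3 = -2 + 12 = 10)
Q(K) = 10*K (Q(K) = 10*(K + 0) = 10*K)
(12*Q(-4))*W(-5, Y(-1)) = (12*(10*(-4)))*(15*(-5)) = (12*(-40))*(-75) = -480*(-75) = 36000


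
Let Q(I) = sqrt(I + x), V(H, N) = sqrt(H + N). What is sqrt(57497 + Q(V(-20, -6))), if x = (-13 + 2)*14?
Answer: sqrt(57497 + sqrt(-154 + I*sqrt(26))) ≈ 239.79 + 0.026*I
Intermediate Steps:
x = -154 (x = -11*14 = -154)
Q(I) = sqrt(-154 + I) (Q(I) = sqrt(I - 154) = sqrt(-154 + I))
sqrt(57497 + Q(V(-20, -6))) = sqrt(57497 + sqrt(-154 + sqrt(-20 - 6))) = sqrt(57497 + sqrt(-154 + sqrt(-26))) = sqrt(57497 + sqrt(-154 + I*sqrt(26)))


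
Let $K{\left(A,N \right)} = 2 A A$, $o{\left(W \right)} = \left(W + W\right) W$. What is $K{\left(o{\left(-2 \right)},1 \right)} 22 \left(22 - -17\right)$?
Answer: $109824$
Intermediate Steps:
$o{\left(W \right)} = 2 W^{2}$ ($o{\left(W \right)} = 2 W W = 2 W^{2}$)
$K{\left(A,N \right)} = 2 A^{2}$
$K{\left(o{\left(-2 \right)},1 \right)} 22 \left(22 - -17\right) = 2 \left(2 \left(-2\right)^{2}\right)^{2} \cdot 22 \left(22 - -17\right) = 2 \left(2 \cdot 4\right)^{2} \cdot 22 \left(22 + 17\right) = 2 \cdot 8^{2} \cdot 22 \cdot 39 = 2 \cdot 64 \cdot 22 \cdot 39 = 128 \cdot 22 \cdot 39 = 2816 \cdot 39 = 109824$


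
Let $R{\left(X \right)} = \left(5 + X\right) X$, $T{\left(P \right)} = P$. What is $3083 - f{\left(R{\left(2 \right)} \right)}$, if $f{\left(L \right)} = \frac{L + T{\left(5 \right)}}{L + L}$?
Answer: $\frac{86305}{28} \approx 3082.3$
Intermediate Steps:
$R{\left(X \right)} = X \left(5 + X\right)$
$f{\left(L \right)} = \frac{5 + L}{2 L}$ ($f{\left(L \right)} = \frac{L + 5}{L + L} = \frac{5 + L}{2 L}$)
$3083 - f{\left(R{\left(2 \right)} \right)} = 3083 - \frac{5 + 2 \left(5 + 2\right)}{2 \cdot 2 \left(5 + 2\right)} = 3083 - \frac{5 + 2 \cdot 7}{2 \cdot 2 \cdot 7} = 3083 - \frac{5 + 14}{2 \cdot 14} = 3083 - \frac{1}{2} \cdot \frac{1}{14} \cdot 19 = 3083 - \frac{19}{28} = \frac{86305}{28}$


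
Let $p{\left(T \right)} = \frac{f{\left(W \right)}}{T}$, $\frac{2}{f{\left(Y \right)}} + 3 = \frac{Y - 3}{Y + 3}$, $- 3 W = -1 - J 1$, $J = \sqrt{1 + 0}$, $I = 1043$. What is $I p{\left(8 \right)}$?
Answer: $- \frac{11473}{160} \approx -71.706$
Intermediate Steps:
$J = 1$ ($J = \sqrt{1} = 1$)
$W = \frac{2}{3}$ ($W = - \frac{-1 - 1 \cdot 1}{3} = - \frac{-1 - 1}{3} = \left(- \frac{1}{3}\right) \left(-2\right) = \frac{2}{3} \approx 0.66667$)
$f{\left(Y \right)} = \frac{2}{-3 + \frac{-3 + Y}{3 + Y}}$ ($f{\left(Y \right)} = \frac{2}{-3 + \frac{Y - 3}{Y + 3}} = \frac{2}{-3 + \frac{-3 + Y}{3 + Y}}$)
$p{\left(T \right)} = - \frac{11}{20 T}$ ($p{\left(T \right)} = \frac{\frac{1}{6 + \frac{2}{3}} \left(-3 - \frac{2}{3}\right)}{T} = \frac{\frac{1}{\frac{20}{3}} \left(-3 - \frac{2}{3}\right)}{T} = \frac{\frac{3}{20} \left(- \frac{11}{3}\right)}{T} = - \frac{11}{20 T}$)
$I p{\left(8 \right)} = 1043 \left(- \frac{11}{20 \cdot 8}\right) = 1043 \left(\left(- \frac{11}{20}\right) \frac{1}{8}\right) = 1043 \left(- \frac{11}{160}\right) = - \frac{11473}{160}$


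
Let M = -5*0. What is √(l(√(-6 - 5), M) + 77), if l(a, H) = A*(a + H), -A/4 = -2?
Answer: √(77 + 8*I*√11) ≈ 8.9007 + 1.4905*I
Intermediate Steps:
A = 8 (A = -4*(-2) = 8)
M = 0 (M = -1*0 = 0)
l(a, H) = 8*H + 8*a (l(a, H) = 8*(a + H) = 8*(H + a) = 8*H + 8*a)
√(l(√(-6 - 5), M) + 77) = √((8*0 + 8*√(-6 - 5)) + 77) = √((0 + 8*√(-11)) + 77) = √((0 + 8*(I*√11)) + 77) = √((0 + 8*I*√11) + 77) = √(8*I*√11 + 77) = √(77 + 8*I*√11)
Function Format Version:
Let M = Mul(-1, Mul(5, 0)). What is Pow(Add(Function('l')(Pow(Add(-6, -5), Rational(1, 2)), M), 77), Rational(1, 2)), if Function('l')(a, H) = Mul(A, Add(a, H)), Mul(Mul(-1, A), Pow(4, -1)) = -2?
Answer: Pow(Add(77, Mul(8, I, Pow(11, Rational(1, 2)))), Rational(1, 2)) ≈ Add(8.9007, Mul(1.4905, I))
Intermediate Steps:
A = 8 (A = Mul(-4, -2) = 8)
M = 0 (M = Mul(-1, 0) = 0)
Function('l')(a, H) = Add(Mul(8, H), Mul(8, a)) (Function('l')(a, H) = Mul(8, Add(a, H)) = Mul(8, Add(H, a)) = Add(Mul(8, H), Mul(8, a)))
Pow(Add(Function('l')(Pow(Add(-6, -5), Rational(1, 2)), M), 77), Rational(1, 2)) = Pow(Add(Add(Mul(8, 0), Mul(8, Pow(Add(-6, -5), Rational(1, 2)))), 77), Rational(1, 2)) = Pow(Add(Add(0, Mul(8, Pow(-11, Rational(1, 2)))), 77), Rational(1, 2)) = Pow(Add(Add(0, Mul(8, Mul(I, Pow(11, Rational(1, 2))))), 77), Rational(1, 2)) = Pow(Add(Add(0, Mul(8, I, Pow(11, Rational(1, 2)))), 77), Rational(1, 2)) = Pow(Add(Mul(8, I, Pow(11, Rational(1, 2))), 77), Rational(1, 2)) = Pow(Add(77, Mul(8, I, Pow(11, Rational(1, 2)))), Rational(1, 2))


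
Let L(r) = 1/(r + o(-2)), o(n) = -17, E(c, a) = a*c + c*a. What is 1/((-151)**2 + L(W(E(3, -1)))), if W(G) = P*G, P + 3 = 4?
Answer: 23/524422 ≈ 4.3858e-5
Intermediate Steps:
P = 1 (P = -3 + 4 = 1)
E(c, a) = 2*a*c (E(c, a) = a*c + a*c = 2*a*c)
W(G) = G (W(G) = 1*G = G)
L(r) = 1/(-17 + r) (L(r) = 1/(r - 17) = 1/(-17 + r))
1/((-151)**2 + L(W(E(3, -1)))) = 1/((-151)**2 + 1/(-17 + 2*(-1)*3)) = 1/(22801 + 1/(-17 - 6)) = 1/(22801 + 1/(-23)) = 1/(22801 - 1/23) = 1/(524422/23) = 23/524422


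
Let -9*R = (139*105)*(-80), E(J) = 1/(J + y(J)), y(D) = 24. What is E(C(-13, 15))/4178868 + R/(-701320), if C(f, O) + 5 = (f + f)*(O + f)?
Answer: -447264259573/2417847057252 ≈ -0.18498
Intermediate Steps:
C(f, O) = -5 + 2*f*(O + f) (C(f, O) = -5 + (f + f)*(O + f) = -5 + (2*f)*(O + f) = -5 + 2*f*(O + f))
E(J) = 1/(24 + J) (E(J) = 1/(J + 24) = 1/(24 + J))
R = 389200/3 (R = -139*105*(-80)/9 = -4865*(-80)/3 = -1/9*(-1167600) = 389200/3 ≈ 1.2973e+5)
E(C(-13, 15))/4178868 + R/(-701320) = 1/((24 + (-5 + 2*(-13)**2 + 2*15*(-13)))*4178868) + (389200/3)/(-701320) = (1/4178868)/(24 + (-5 + 2*169 - 390)) + (389200/3)*(-1/701320) = (1/4178868)/(24 + (-5 + 338 - 390)) - 9730/52599 = (1/4178868)/(24 - 57) - 9730/52599 = (1/4178868)/(-33) - 9730/52599 = -1/33*1/4178868 - 9730/52599 = -1/137902644 - 9730/52599 = -447264259573/2417847057252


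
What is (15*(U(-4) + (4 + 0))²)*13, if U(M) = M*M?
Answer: 78000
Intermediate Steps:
U(M) = M²
(15*(U(-4) + (4 + 0))²)*13 = (15*((-4)² + (4 + 0))²)*13 = (15*(16 + 4)²)*13 = (15*20²)*13 = (15*400)*13 = 6000*13 = 78000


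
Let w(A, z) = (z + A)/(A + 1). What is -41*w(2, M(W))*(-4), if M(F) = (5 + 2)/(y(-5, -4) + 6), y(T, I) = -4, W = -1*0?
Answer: 902/3 ≈ 300.67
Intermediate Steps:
W = 0
M(F) = 7/2 (M(F) = (5 + 2)/(-4 + 6) = 7/2)
w(A, z) = (A + z)/(1 + A)
-41*w(2, M(W))*(-4) = -41*(2 + 7/2)/(1 + 2)*(-4) = -41*11/(3*2)*(-4) = -41*11/6*(-4) = -451/6*(-4) = 902/3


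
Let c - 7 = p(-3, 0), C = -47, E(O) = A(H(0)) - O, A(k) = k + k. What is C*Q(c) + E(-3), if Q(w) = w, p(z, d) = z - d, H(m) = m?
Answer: -185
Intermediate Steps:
A(k) = 2*k
E(O) = -O (E(O) = 2*0 - O = 0 - O = -O)
c = 4 (c = 7 + (-3 - 1*0) = 7 + (-3 + 0) = 7 - 3 = 4)
C*Q(c) + E(-3) = -47*4 - 1*(-3) = -188 + 3 = -185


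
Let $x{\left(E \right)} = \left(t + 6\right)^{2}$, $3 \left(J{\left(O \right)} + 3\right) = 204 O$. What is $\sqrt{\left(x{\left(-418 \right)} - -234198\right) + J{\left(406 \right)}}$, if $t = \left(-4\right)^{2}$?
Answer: $3 \sqrt{29143} \approx 512.14$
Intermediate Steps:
$J{\left(O \right)} = -3 + 68 O$ ($J{\left(O \right)} = -3 + \frac{204 O}{3} = -3 + 68 O$)
$t = 16$
$x{\left(E \right)} = 484$ ($x{\left(E \right)} = \left(16 + 6\right)^{2} = 22^{2} = 484$)
$\sqrt{\left(x{\left(-418 \right)} - -234198\right) + J{\left(406 \right)}} = \sqrt{\left(484 - -234198\right) + \left(-3 + 68 \cdot 406\right)} = \sqrt{\left(484 + 234198\right) + \left(-3 + 27608\right)} = \sqrt{234682 + 27605} = \sqrt{262287} = 3 \sqrt{29143}$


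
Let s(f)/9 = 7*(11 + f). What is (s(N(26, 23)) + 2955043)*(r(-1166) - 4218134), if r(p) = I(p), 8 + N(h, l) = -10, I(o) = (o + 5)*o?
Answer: -8463185605616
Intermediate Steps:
I(o) = o*(5 + o) (I(o) = (5 + o)*o = o*(5 + o))
N(h, l) = -18 (N(h, l) = -8 - 10 = -18)
r(p) = p*(5 + p)
s(f) = 693 + 63*f (s(f) = 9*(7*(11 + f)) = 9*(77 + 7*f) = 693 + 63*f)
(s(N(26, 23)) + 2955043)*(r(-1166) - 4218134) = ((693 + 63*(-18)) + 2955043)*(-1166*(5 - 1166) - 4218134) = ((693 - 1134) + 2955043)*(-1166*(-1161) - 4218134) = (-441 + 2955043)*(1353726 - 4218134) = 2954602*(-2864408) = -8463185605616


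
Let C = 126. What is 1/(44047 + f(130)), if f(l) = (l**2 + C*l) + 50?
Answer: 1/77377 ≈ 1.2924e-5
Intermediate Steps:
f(l) = 50 + l**2 + 126*l (f(l) = (l**2 + 126*l) + 50 = 50 + l**2 + 126*l)
1/(44047 + f(130)) = 1/(44047 + (50 + 130**2 + 126*130)) = 1/(44047 + (50 + 16900 + 16380)) = 1/(44047 + 33330) = 1/77377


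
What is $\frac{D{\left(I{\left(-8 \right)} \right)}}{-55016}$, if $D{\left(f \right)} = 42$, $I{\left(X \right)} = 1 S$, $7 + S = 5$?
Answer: $- \frac{21}{27508} \approx -0.00076341$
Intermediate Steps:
$S = -2$ ($S = -7 + 5 = -2$)
$I{\left(X \right)} = -2$ ($I{\left(X \right)} = 1 \left(-2\right) = -2$)
$\frac{D{\left(I{\left(-8 \right)} \right)}}{-55016} = \frac{42}{-55016} = 42 \left(- \frac{1}{55016}\right) = - \frac{21}{27508}$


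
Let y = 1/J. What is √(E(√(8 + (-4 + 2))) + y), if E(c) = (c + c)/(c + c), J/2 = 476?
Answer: √226814/476 ≈ 1.0005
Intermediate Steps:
J = 952 (J = 2*476 = 952)
y = 1/952 ≈ 0.0010504
E(c) = 1 (E(c) = (2*c)/((2*c)) = (2*c)*(1/(2*c)) = 1)
√(E(√(8 + (-4 + 2))) + y) = √(1 + 1/952) = √(953/952) = √226814/476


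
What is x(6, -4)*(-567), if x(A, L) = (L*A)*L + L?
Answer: -52164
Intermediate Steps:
x(A, L) = L + A*L² (x(A, L) = (A*L)*L + L = A*L² + L = L + A*L²)
x(6, -4)*(-567) = -4*(1 + 6*(-4))*(-567) = -4*(1 - 24)*(-567) = -4*(-23)*(-567) = 92*(-567) = -52164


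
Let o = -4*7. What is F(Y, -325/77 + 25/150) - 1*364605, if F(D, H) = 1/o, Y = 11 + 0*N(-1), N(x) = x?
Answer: -10208941/28 ≈ -3.6461e+5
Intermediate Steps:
o = -28
Y = 11 (Y = 11 + 0*(-1) = 11 + 0 = 11)
F(D, H) = -1/28 (F(D, H) = 1/(-28) = -1/28)
F(Y, -325/77 + 25/150) - 1*364605 = -1/28 - 1*364605 = -1/28 - 364605 = -10208941/28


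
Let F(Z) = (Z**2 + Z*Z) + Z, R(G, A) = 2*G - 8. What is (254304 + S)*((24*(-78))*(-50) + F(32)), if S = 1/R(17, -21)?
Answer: 24331810400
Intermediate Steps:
R(G, A) = -8 + 2*G
F(Z) = Z + 2*Z**2 (F(Z) = (Z**2 + Z**2) + Z = 2*Z**2 + Z = Z + 2*Z**2)
S = 1/26 (S = 1/(-8 + 2*17) = 1/(-8 + 34) = 1/26 ≈ 0.038462)
(254304 + S)*((24*(-78))*(-50) + F(32)) = (254304 + 1/26)*((24*(-78))*(-50) + 32*(1 + 2*32)) = 6611905*(-1872*(-50) + 32*(1 + 64))/26 = 6611905*(93600 + 32*65)/26 = 6611905*(93600 + 2080)/26 = (6611905/26)*95680 = 24331810400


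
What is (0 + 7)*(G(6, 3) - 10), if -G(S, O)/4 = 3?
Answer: -154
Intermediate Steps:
G(S, O) = -12 (G(S, O) = -4*3 = -12)
(0 + 7)*(G(6, 3) - 10) = (0 + 7)*(-12 - 10) = 7*(-22) = -154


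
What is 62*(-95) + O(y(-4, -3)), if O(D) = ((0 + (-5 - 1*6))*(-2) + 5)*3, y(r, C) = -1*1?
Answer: -5809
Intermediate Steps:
y(r, C) = -1
O(D) = 81 (O(D) = ((0 + (-5 - 6))*(-2) + 5)*3 = ((0 - 11)*(-2) + 5)*3 = (-11*(-2) + 5)*3 = (22 + 5)*3 = 27*3 = 81)
62*(-95) + O(y(-4, -3)) = 62*(-95) + 81 = -5890 + 81 = -5809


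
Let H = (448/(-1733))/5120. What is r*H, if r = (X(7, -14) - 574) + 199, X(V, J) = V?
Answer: 161/8665 ≈ 0.018580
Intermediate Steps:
r = -368 (r = (7 - 574) + 199 = -567 + 199 = -368)
H = -7/138640 (H = (448*(-1/1733))*(1/5120) = -448/1733*1/5120 = -7/138640 ≈ -5.0490e-5)
r*H = -368*(-7/138640) = 161/8665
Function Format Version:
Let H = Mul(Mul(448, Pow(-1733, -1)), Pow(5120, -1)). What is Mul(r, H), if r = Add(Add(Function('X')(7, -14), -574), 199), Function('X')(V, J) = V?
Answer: Rational(161, 8665) ≈ 0.018580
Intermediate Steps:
r = -368 (r = Add(Add(7, -574), 199) = Add(-567, 199) = -368)
H = Rational(-7, 138640) (H = Mul(Mul(448, Rational(-1, 1733)), Rational(1, 5120)) = Mul(Rational(-448, 1733), Rational(1, 5120)) = Rational(-7, 138640) ≈ -5.0490e-5)
Mul(r, H) = Mul(-368, Rational(-7, 138640)) = Rational(161, 8665)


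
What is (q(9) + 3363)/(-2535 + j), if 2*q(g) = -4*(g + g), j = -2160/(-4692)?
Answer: -433619/330335 ≈ -1.3127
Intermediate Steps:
j = 180/391 (j = -2160*(-1/4692) = 180/391 ≈ 0.46036)
q(g) = -4*g (q(g) = (-4*(g + g))/2 = (-8*g)/2 = -4*g)
(q(9) + 3363)/(-2535 + j) = (-4*9 + 3363)/(-2535 + 180/391) = (-36 + 3363)/(-991005/391) = 3327*(-391/991005) = -433619/330335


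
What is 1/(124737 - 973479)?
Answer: -1/848742 ≈ -1.1782e-6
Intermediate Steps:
1/(124737 - 973479) = 1/(-848742) = -1/848742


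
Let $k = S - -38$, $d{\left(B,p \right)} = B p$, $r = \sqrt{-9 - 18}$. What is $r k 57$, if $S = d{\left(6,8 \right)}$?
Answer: $14706 i \sqrt{3} \approx 25472.0 i$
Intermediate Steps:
$r = 3 i \sqrt{3}$ ($r = \sqrt{-27} = 3 i \sqrt{3} \approx 5.1962 i$)
$S = 48$ ($S = 6 \cdot 8 = 48$)
$k = 86$ ($k = 48 - -38 = 48 + 38 = 86$)
$r k 57 = 3 i \sqrt{3} \cdot 86 \cdot 57 = 258 i \sqrt{3} \cdot 57 = 14706 i \sqrt{3}$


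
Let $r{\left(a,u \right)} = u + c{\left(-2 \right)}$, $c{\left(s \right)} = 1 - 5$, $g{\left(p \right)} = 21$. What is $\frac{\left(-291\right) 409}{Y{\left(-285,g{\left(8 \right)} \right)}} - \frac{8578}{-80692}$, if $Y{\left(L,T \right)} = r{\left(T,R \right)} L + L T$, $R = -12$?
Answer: $\frac{1602684133}{19164350} \approx 83.628$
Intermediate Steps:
$c{\left(s \right)} = -4$ ($c{\left(s \right)} = 1 - 5 = -4$)
$r{\left(a,u \right)} = -4 + u$ ($r{\left(a,u \right)} = u - 4 = -4 + u$)
$Y{\left(L,T \right)} = - 16 L + L T$ ($Y{\left(L,T \right)} = \left(-4 - 12\right) L + L T = - 16 L + L T$)
$\frac{\left(-291\right) 409}{Y{\left(-285,g{\left(8 \right)} \right)}} - \frac{8578}{-80692} = \frac{\left(-291\right) 409}{\left(-285\right) \left(-16 + 21\right)} - \frac{8578}{-80692} = - \frac{119019}{\left(-285\right) 5} - - \frac{4289}{40346} = - \frac{119019}{-1425} + \frac{4289}{40346} = \left(-119019\right) \left(- \frac{1}{1425}\right) + \frac{4289}{40346} = \frac{39673}{475} + \frac{4289}{40346} = \frac{1602684133}{19164350}$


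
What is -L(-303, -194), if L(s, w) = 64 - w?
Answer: -258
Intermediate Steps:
-L(-303, -194) = -(64 - 1*(-194)) = -(64 + 194) = -1*258 = -258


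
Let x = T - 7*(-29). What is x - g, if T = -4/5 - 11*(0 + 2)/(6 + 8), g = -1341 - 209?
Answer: 61272/35 ≈ 1750.6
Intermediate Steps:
g = -1550
T = -83/35 (T = -4*⅕ - 11/(14/2) = -⅘ - 11/(14*(½)) = -⅘ - 11/7 = -83/35 ≈ -2.3714)
x = 7022/35 (x = -83/35 - 7*(-29) = -83/35 + 203 = 7022/35 ≈ 200.63)
x - g = 7022/35 - 1*(-1550) = 7022/35 + 1550 = 61272/35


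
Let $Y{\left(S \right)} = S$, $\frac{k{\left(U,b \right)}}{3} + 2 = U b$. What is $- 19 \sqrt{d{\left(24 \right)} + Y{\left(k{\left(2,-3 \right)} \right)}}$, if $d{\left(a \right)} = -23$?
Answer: $- 19 i \sqrt{47} \approx - 130.26 i$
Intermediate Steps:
$k{\left(U,b \right)} = -6 + 3 U b$
$- 19 \sqrt{d{\left(24 \right)} + Y{\left(k{\left(2,-3 \right)} \right)}} = - 19 \sqrt{-23 + \left(-6 + 3 \cdot 2 \left(-3\right)\right)} = - 19 \sqrt{-23 - 24} = - 19 \sqrt{-47} = - 19 i \sqrt{47}$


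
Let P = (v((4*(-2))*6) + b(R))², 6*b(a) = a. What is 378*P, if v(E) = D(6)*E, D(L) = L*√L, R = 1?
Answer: 376234005/2 - 36288*√6 ≈ 1.8803e+8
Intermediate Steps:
b(a) = a/6
D(L) = L^(3/2)
v(E) = 6*E*√6 (v(E) = 6^(3/2)*E = (6*√6)*E = 6*E*√6)
P = (⅙ - 288*√6)² (P = (6*((4*(-2))*6)*√6 + (⅙)*1)² = (6*(-8*6)*√6 + ⅙)² = (6*(-48)*√6 + ⅙)² = (-288*√6 + ⅙)² = (⅙ - 288*√6)² ≈ 4.9743e+5)
378*P = 378*(17915905/36 - 96*√6) = 376234005/2 - 36288*√6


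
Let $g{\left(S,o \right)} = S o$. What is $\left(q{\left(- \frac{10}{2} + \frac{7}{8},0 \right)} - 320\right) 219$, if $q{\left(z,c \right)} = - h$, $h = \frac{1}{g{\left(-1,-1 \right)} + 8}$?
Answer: $- \frac{210313}{3} \approx -70104.0$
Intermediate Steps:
$h = \frac{1}{9}$ ($h = \frac{1}{\left(-1\right) \left(-1\right) + 8} = \frac{1}{1 + 8} = \frac{1}{9} \approx 0.11111$)
$q{\left(z,c \right)} = - \frac{1}{9}$ ($q{\left(z,c \right)} = \left(-1\right) \frac{1}{9} = - \frac{1}{9}$)
$\left(q{\left(- \frac{10}{2} + \frac{7}{8},0 \right)} - 320\right) 219 = \left(- \frac{1}{9} - 320\right) 219 = \left(- \frac{2881}{9}\right) 219 = - \frac{210313}{3}$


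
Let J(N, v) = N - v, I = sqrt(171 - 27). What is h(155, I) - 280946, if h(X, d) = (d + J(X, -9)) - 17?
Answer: -280787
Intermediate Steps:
I = 12 (I = sqrt(144) = 12)
h(X, d) = -8 + X + d (h(X, d) = (d + (X - 1*(-9))) - 17 = (d + (X + 9)) - 17 = (d + (9 + X)) - 17 = (9 + X + d) - 17 = -8 + X + d)
h(155, I) - 280946 = (-8 + 155 + 12) - 280946 = 159 - 280946 = -280787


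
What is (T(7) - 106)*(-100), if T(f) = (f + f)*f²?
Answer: -58000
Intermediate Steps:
T(f) = 2*f³ (T(f) = (2*f)*f² = 2*f³)
(T(7) - 106)*(-100) = (2*7³ - 106)*(-100) = (2*343 - 106)*(-100) = (686 - 106)*(-100) = 580*(-100) = -58000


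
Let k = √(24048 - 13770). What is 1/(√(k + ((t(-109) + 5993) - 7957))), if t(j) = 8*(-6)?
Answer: (-2012 + 3*√1142)^(-½) ≈ -0.022878*I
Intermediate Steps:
t(j) = -48
k = 3*√1142 (k = √10278 = 3*√1142 ≈ 101.38)
1/(√(k + ((t(-109) + 5993) - 7957))) = 1/(√(3*√1142 + ((-48 + 5993) - 7957))) = 1/(√(3*√1142 + (5945 - 7957))) = 1/(√(3*√1142 - 2012)) = 1/(√(-2012 + 3*√1142)) = (-2012 + 3*√1142)^(-½)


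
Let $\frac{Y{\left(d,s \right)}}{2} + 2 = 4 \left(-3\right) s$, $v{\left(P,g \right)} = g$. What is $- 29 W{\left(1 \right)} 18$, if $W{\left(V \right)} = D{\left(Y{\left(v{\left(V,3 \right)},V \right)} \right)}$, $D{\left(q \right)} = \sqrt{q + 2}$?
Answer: $- 522 i \sqrt{26} \approx - 2661.7 i$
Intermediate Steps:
$Y{\left(d,s \right)} = -4 - 24 s$ ($Y{\left(d,s \right)} = -4 + 2 \cdot 4 \left(-3\right) s = -4 + 2 \left(- 12 s\right) = -4 - 24 s$)
$D{\left(q \right)} = \sqrt{2 + q}$
$W{\left(V \right)} = \sqrt{-2 - 24 V}$ ($W{\left(V \right)} = \sqrt{2 - \left(4 + 24 V\right)} = \sqrt{-2 - 24 V}$)
$- 29 W{\left(1 \right)} 18 = - 29 \sqrt{-2 - 24} \cdot 18 = - 29 \sqrt{-26} \cdot 18 = - 29 i \sqrt{26} \cdot 18 = - 522 i \sqrt{26}$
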